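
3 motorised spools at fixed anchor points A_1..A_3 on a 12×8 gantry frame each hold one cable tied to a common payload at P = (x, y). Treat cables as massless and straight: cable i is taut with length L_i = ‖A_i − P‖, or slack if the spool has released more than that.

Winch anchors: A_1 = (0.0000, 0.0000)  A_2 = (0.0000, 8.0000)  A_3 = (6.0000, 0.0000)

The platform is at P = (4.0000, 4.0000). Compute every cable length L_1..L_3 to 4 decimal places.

(5.6569, 5.6569, 4.4721)

cable 1: Δx=-4.0000, Δy=-4.0000; L_1 = √(Δx²+Δy²) = 5.6569
cable 2: Δx=-4.0000, Δy=4.0000; L_2 = √(Δx²+Δy²) = 5.6569
cable 3: Δx=2.0000, Δy=-4.0000; L_3 = √(Δx²+Δy²) = 4.4721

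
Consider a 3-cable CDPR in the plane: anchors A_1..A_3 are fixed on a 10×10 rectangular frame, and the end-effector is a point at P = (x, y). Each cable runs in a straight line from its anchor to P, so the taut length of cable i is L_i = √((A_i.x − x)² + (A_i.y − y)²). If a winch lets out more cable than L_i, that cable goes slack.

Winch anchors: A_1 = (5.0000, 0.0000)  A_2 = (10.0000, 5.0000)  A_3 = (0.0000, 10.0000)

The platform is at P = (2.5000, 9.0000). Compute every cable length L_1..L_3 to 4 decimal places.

L_1 = √((5.0000−2.5000)² + (0.0000−9.0000)²) = 9.3408
L_2 = √((10.0000−2.5000)² + (5.0000−9.0000)²) = 8.5000
L_3 = √((0.0000−2.5000)² + (10.0000−9.0000)²) = 2.6926

(9.3408, 8.5000, 2.6926)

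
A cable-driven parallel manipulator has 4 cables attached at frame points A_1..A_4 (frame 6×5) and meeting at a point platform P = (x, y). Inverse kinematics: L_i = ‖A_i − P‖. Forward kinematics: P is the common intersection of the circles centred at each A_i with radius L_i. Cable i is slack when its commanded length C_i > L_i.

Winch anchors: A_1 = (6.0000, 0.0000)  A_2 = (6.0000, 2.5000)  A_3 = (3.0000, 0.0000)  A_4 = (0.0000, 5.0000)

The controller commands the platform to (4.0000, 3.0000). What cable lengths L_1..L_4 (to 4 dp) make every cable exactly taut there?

(3.6056, 2.0616, 3.1623, 4.4721)

L_1 = √((6.0000−4.0000)² + (0.0000−3.0000)²) = 3.6056
L_2 = √((6.0000−4.0000)² + (2.5000−3.0000)²) = 2.0616
L_3 = √((3.0000−4.0000)² + (0.0000−3.0000)²) = 3.1623
L_4 = √((0.0000−4.0000)² + (5.0000−3.0000)²) = 4.4721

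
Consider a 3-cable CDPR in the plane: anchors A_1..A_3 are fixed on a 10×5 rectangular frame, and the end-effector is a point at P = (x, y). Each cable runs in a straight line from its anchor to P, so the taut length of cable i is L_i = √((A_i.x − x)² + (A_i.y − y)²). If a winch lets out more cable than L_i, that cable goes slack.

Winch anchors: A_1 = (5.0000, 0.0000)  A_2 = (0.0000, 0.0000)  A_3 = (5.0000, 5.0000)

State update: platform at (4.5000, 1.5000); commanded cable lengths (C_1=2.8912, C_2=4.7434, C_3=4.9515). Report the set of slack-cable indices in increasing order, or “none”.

1, 3

cable 1: L_1 = ‖A_1−P‖ = 1.5811;  C_1 = 2.8912 → slack
cable 2: L_2 = ‖A_2−P‖ = 4.7434;  C_2 = 4.7434 → taut
cable 3: L_3 = ‖A_3−P‖ = 3.5355;  C_3 = 4.9515 → slack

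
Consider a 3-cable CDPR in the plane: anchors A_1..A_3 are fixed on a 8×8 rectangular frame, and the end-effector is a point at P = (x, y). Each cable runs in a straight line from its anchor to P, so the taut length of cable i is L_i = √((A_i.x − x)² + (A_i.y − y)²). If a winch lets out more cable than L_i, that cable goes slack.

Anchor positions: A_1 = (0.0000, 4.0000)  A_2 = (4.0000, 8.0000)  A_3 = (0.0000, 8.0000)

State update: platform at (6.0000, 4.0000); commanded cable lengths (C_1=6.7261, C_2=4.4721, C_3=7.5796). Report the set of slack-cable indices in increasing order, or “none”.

cable 1: √((-6.0000)²+(0.0000)²)=6.0000, C_1=6.7261: slack
cable 2: √((-2.0000)²+(4.0000)²)=4.4721, C_2=4.4721: taut
cable 3: √((-6.0000)²+(4.0000)²)=7.2111, C_3=7.5796: slack

1, 3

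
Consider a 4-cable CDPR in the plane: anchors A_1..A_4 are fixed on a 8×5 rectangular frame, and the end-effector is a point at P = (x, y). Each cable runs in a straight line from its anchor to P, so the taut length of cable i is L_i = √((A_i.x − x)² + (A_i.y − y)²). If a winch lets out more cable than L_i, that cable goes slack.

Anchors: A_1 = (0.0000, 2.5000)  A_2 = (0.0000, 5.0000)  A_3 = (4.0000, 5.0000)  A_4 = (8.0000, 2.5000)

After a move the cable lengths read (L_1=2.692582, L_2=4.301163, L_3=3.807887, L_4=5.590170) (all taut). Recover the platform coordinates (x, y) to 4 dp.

circle eqns → linear via eq_j − eq_1; set q_j = A_j·A_j − L_j²
q_1 = 0.0000+6.2500−7.2500 = -1.0000
0.0000·x − 5.0000·y = q_1−q_2 = -7.5000
-8.0000·x − 5.0000·y = q_1−q_3 = -27.5000
-16.0000·x + 0.0000·y = q_1−q_4 = -40.0000
solve first two rows → x=2.5000, y=1.5000
check cable 4: ‖A_4−P‖² = 31.2500 ≈ L_4² = 31.2500 ✓

(2.5000, 1.5000)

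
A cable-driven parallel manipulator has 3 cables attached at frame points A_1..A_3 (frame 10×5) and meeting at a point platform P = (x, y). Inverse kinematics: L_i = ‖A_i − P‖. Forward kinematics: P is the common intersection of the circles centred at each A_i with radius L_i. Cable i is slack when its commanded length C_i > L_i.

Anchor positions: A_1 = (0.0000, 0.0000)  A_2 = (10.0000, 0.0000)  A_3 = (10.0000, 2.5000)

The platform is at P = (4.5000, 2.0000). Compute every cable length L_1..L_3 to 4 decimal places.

L_1: Δ = A_1−P = (-4.5000, -2.0000) → ‖Δ‖ = √24.2500 = 4.9244
L_2: Δ = A_2−P = (5.5000, -2.0000) → ‖Δ‖ = √34.2500 = 5.8523
L_3: Δ = A_3−P = (5.5000, 0.5000) → ‖Δ‖ = √30.5000 = 5.5227

(4.9244, 5.8523, 5.5227)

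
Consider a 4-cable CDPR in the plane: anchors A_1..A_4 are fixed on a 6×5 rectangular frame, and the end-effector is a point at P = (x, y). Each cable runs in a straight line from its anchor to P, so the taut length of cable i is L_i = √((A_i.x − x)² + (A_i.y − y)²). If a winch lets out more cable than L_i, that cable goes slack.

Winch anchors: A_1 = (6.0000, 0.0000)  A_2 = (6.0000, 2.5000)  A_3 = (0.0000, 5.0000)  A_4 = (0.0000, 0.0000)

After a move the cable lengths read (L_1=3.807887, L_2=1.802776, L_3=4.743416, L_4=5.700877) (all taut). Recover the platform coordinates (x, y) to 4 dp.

(4.5000, 3.5000)

each cable: (A_i−P)·(A_i−P) = L_i²; let q_i = ‖A_i‖²−L_i²
q_1 = 36.0000+0.0000−14.5000 = 21.5000
row 1: 0.0000x − 5.0000y = -17.5000  (q_2=39.0000)
row 2: 12.0000x − 10.0000y = 19.0000  (q_3=2.5000)
row 3: 12.0000x + 0.0000y = 54.0000  (q_4=-32.5000)
Cramer on rows 1–2 → x = 4.5000, y = 3.5000
check cable 4: ‖A_4−P‖² = 32.5000 ≈ L_4² = 32.5000 ✓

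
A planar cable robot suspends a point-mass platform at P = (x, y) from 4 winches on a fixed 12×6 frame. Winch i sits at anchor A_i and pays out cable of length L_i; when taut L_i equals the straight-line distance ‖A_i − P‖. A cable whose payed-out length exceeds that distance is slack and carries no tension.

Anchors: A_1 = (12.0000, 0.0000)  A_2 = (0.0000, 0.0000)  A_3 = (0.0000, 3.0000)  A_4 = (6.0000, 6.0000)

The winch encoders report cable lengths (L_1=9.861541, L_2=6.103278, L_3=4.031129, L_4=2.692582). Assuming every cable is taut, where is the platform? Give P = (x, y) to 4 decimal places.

(3.5000, 5.0000)

expand ‖A_i−P‖²=L_i² and subtract eq 1 (k_i ≔ ‖A_i‖²−L_i²)
k_1 = 144.0000+0.0000−97.2500 = 46.7500
eq1−eq2 → [24.0000  0.0000]·P = 84.0000
eq1−eq3 → [24.0000  -6.0000]·P = 54.0000
eq1−eq4 → [12.0000  -12.0000]·P = -18.0000
2×2 solve → P = (3.5000, 5.0000)
check cable 4: ‖A_4−P‖² = 7.2500 ≈ L_4² = 7.2500 ✓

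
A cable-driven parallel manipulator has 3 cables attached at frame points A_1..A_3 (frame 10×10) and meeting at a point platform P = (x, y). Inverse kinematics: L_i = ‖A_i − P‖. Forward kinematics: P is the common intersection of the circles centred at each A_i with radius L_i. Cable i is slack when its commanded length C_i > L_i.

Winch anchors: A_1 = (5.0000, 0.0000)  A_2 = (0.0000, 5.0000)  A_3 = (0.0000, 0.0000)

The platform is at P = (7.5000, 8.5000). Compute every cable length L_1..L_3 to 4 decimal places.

L_1 = √((5.0000−7.5000)² + (0.0000−8.5000)²) = 8.8600
L_2 = √((0.0000−7.5000)² + (5.0000−8.5000)²) = 8.2765
L_3 = √((0.0000−7.5000)² + (0.0000−8.5000)²) = 11.3358

(8.8600, 8.2765, 11.3358)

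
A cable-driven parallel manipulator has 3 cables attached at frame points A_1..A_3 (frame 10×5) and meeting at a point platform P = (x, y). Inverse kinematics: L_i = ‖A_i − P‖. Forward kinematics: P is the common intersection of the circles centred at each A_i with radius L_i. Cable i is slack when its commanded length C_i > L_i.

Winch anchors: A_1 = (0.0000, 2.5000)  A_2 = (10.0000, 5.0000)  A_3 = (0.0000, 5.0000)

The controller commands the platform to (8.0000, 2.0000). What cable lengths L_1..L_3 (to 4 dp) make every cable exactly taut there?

L_1: Δ = A_1−P = (-8.0000, 0.5000) → ‖Δ‖ = √64.2500 = 8.0156
L_2: Δ = A_2−P = (2.0000, 3.0000) → ‖Δ‖ = √13.0000 = 3.6056
L_3: Δ = A_3−P = (-8.0000, 3.0000) → ‖Δ‖ = √73.0000 = 8.5440

(8.0156, 3.6056, 8.5440)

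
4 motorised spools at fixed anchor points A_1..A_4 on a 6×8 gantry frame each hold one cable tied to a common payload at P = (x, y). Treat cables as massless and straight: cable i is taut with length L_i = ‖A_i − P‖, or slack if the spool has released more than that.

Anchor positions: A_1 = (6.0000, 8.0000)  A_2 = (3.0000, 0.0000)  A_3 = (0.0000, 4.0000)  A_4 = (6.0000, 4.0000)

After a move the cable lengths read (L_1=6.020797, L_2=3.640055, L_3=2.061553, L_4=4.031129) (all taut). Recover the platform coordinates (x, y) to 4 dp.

(2.0000, 3.5000)

expand ‖A_i−P‖²=L_i² and subtract eq 1 (k_i ≔ ‖A_i‖²−L_i²)
k_1 = 36.0000+64.0000−36.2500 = 63.7500
eq1−eq2 → [6.0000  16.0000]·P = 68.0000
eq1−eq3 → [12.0000  8.0000]·P = 52.0000
eq1−eq4 → [0.0000  8.0000]·P = 28.0000
2×2 solve → P = (2.0000, 3.5000)
check cable 4: ‖A_4−P‖² = 16.2500 ≈ L_4² = 16.2500 ✓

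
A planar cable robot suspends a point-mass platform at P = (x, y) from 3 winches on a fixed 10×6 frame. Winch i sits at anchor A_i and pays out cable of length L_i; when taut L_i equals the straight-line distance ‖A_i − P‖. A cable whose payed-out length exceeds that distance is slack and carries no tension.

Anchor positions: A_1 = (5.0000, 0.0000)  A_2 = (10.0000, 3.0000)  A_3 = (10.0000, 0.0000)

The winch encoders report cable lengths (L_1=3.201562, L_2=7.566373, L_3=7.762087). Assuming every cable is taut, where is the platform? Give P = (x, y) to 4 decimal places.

expand ‖A_i−P‖²=L_i² and subtract eq 1 (c_i ≔ ‖A_i‖²−L_i²)
c_1 = 25.0000+0.0000−10.2500 = 14.7500
eq1−eq2 → [-10.0000  -6.0000]·P = -37.0000
eq1−eq3 → [-10.0000  0.0000]·P = -25.0000
2×2 solve → P = (2.5000, 2.0000)

(2.5000, 2.0000)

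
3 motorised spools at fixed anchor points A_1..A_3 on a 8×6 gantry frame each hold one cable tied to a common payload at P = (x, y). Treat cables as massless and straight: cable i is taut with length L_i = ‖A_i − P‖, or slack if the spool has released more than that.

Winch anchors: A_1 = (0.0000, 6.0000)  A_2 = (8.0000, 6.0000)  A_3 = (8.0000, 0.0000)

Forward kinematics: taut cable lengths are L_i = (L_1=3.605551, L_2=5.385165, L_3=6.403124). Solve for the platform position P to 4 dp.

(3.0000, 4.0000)

each cable: (A_i−P)·(A_i−P) = L_i²; let k_i = ‖A_i‖²−L_i²
k_1 = 0.0000+36.0000−13.0000 = 23.0000
row 1: -16.0000x + 0.0000y = -48.0000  (k_2=71.0000)
row 2: -16.0000x + 12.0000y = 0.0000  (k_3=23.0000)
Cramer on rows 1–2 → x = 3.0000, y = 4.0000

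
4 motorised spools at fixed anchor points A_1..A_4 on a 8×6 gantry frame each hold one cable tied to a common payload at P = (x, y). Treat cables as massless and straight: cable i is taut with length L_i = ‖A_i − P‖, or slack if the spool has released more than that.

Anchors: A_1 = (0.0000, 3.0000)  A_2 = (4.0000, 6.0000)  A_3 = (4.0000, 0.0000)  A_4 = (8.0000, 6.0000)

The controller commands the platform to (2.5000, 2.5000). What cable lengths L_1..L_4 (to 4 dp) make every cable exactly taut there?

(2.5495, 3.8079, 2.9155, 6.5192)

cable 1: Δx=-2.5000, Δy=0.5000; L_1 = √(Δx²+Δy²) = 2.5495
cable 2: Δx=1.5000, Δy=3.5000; L_2 = √(Δx²+Δy²) = 3.8079
cable 3: Δx=1.5000, Δy=-2.5000; L_3 = √(Δx²+Δy²) = 2.9155
cable 4: Δx=5.5000, Δy=3.5000; L_4 = √(Δx²+Δy²) = 6.5192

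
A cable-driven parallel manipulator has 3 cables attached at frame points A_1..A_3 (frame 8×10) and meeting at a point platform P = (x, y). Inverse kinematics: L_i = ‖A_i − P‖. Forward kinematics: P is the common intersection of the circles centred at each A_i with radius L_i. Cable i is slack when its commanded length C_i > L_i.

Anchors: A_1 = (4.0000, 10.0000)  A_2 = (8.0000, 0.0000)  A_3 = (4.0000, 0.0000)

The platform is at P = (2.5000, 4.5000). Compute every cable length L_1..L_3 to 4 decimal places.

(5.7009, 7.1063, 4.7434)

L_1 = √((4.0000−2.5000)² + (10.0000−4.5000)²) = 5.7009
L_2 = √((8.0000−2.5000)² + (0.0000−4.5000)²) = 7.1063
L_3 = √((4.0000−2.5000)² + (0.0000−4.5000)²) = 4.7434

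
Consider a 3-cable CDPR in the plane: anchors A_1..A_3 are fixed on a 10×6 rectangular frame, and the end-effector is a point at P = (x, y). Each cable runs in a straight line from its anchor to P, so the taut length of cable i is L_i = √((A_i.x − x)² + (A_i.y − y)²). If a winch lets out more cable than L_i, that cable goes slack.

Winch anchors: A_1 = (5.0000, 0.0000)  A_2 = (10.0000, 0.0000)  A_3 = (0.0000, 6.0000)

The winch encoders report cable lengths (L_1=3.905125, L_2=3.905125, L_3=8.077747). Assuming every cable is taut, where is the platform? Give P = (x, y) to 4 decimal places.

each cable: (A_i−P)·(A_i−P) = L_i²; let q_i = ‖A_i‖²−L_i²
q_1 = 25.0000+0.0000−15.2500 = 9.7500
row 1: -10.0000x + 0.0000y = -75.0000  (q_2=84.7500)
row 2: 10.0000x − 12.0000y = 39.0000  (q_3=-29.2500)
Cramer on rows 1–2 → x = 7.5000, y = 3.0000

(7.5000, 3.0000)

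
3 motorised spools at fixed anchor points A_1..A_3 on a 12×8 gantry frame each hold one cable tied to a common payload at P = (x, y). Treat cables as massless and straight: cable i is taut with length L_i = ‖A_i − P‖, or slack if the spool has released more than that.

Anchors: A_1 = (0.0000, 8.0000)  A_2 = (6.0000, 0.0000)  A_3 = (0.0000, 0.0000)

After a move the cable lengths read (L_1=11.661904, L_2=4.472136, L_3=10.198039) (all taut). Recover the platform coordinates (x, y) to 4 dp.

expand ‖A_i−P‖²=L_i² and subtract eq 1 (q_i ≔ ‖A_i‖²−L_i²)
q_1 = 0.0000+64.0000−136.0000 = -72.0000
eq1−eq2 → [-12.0000  16.0000]·P = -88.0000
eq1−eq3 → [0.0000  16.0000]·P = 32.0000
2×2 solve → P = (10.0000, 2.0000)

(10.0000, 2.0000)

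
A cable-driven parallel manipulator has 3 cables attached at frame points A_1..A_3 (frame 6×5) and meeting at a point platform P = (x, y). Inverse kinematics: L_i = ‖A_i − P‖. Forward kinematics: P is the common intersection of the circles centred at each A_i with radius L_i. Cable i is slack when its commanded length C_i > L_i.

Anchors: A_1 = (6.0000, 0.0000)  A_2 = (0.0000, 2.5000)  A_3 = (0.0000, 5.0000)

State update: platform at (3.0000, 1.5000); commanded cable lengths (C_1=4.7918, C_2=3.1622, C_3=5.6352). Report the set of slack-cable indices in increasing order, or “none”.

1, 3

i=1: geometric 3.3541 vs commanded 4.7918 ⇒ slack
i=2: geometric 3.1623 vs commanded 3.1622 ⇒ taut
i=3: geometric 4.6098 vs commanded 5.6352 ⇒ slack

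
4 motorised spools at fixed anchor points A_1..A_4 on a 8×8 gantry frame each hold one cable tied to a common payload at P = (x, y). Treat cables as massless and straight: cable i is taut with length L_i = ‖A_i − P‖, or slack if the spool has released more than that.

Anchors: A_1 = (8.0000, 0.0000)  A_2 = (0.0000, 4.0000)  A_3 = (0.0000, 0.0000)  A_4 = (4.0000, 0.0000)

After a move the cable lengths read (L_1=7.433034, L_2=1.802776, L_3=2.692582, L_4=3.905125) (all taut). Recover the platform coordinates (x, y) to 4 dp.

circle eqns → linear via eq_j − eq_1; set c_j = A_j·A_j − L_j²
c_1 = 64.0000+0.0000−55.2500 = 8.7500
16.0000·x − 8.0000·y = c_1−c_2 = -4.0000
16.0000·x + 0.0000·y = c_1−c_3 = 16.0000
8.0000·x + 0.0000·y = c_1−c_4 = 8.0000
solve first two rows → x=1.0000, y=2.5000
check cable 4: ‖A_4−P‖² = 15.2500 ≈ L_4² = 15.2500 ✓

(1.0000, 2.5000)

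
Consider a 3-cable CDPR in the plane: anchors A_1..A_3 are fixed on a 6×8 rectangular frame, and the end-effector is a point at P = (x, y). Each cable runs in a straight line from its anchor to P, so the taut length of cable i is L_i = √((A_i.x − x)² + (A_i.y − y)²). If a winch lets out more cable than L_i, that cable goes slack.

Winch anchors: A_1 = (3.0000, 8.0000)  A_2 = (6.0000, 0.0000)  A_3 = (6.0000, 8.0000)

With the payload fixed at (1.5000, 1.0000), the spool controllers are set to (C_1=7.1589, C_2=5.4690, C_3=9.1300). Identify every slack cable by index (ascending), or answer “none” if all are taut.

2, 3

cable 1: √((1.5000)²+(7.0000)²)=7.1589, C_1=7.1589: taut
cable 2: √((4.5000)²+(-1.0000)²)=4.6098, C_2=5.4690: slack
cable 3: √((4.5000)²+(7.0000)²)=8.3217, C_3=9.1300: slack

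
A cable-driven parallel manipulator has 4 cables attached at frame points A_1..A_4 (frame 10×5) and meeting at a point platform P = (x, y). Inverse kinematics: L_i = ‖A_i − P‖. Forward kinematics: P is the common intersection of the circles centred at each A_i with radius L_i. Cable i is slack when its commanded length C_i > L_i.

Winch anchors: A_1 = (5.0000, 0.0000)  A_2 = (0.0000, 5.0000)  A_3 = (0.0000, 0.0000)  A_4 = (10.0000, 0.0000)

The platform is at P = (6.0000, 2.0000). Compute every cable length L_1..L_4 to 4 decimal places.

(2.2361, 6.7082, 6.3246, 4.4721)

L_1: Δ = A_1−P = (-1.0000, -2.0000) → ‖Δ‖ = √5.0000 = 2.2361
L_2: Δ = A_2−P = (-6.0000, 3.0000) → ‖Δ‖ = √45.0000 = 6.7082
L_3: Δ = A_3−P = (-6.0000, -2.0000) → ‖Δ‖ = √40.0000 = 6.3246
L_4: Δ = A_4−P = (4.0000, -2.0000) → ‖Δ‖ = √20.0000 = 4.4721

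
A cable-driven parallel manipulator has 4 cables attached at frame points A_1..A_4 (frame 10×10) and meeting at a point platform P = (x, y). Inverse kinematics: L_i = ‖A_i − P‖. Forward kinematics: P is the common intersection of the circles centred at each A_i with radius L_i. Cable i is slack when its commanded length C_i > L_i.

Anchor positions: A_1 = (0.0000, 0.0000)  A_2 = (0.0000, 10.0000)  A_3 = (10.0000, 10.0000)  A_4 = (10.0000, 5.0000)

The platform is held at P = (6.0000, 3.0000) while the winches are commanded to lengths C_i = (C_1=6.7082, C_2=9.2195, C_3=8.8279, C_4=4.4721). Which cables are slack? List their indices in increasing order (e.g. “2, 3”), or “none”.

3

i=1: geometric 6.7082 vs commanded 6.7082 ⇒ taut
i=2: geometric 9.2195 vs commanded 9.2195 ⇒ taut
i=3: geometric 8.0623 vs commanded 8.8279 ⇒ slack
i=4: geometric 4.4721 vs commanded 4.4721 ⇒ taut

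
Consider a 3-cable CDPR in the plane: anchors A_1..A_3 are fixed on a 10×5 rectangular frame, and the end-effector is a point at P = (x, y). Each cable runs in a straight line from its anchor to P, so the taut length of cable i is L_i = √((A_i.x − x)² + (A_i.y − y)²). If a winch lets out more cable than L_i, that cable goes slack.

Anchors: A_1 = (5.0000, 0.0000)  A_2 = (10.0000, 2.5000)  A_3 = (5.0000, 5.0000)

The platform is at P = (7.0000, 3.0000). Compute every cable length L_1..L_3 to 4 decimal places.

L_1: Δ = A_1−P = (-2.0000, -3.0000) → ‖Δ‖ = √13.0000 = 3.6056
L_2: Δ = A_2−P = (3.0000, -0.5000) → ‖Δ‖ = √9.2500 = 3.0414
L_3: Δ = A_3−P = (-2.0000, 2.0000) → ‖Δ‖ = √8.0000 = 2.8284

(3.6056, 3.0414, 2.8284)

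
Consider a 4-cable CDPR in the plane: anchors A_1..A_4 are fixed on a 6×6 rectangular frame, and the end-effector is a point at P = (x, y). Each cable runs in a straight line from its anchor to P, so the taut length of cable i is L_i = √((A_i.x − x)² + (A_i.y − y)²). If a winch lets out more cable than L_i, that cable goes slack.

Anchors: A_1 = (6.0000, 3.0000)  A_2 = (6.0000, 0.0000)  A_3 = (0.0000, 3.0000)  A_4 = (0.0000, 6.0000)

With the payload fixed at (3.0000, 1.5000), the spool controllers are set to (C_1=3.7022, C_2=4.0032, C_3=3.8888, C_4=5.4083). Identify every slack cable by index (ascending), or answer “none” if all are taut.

i=1: geometric 3.3541 vs commanded 3.7022 ⇒ slack
i=2: geometric 3.3541 vs commanded 4.0032 ⇒ slack
i=3: geometric 3.3541 vs commanded 3.8888 ⇒ slack
i=4: geometric 5.4083 vs commanded 5.4083 ⇒ taut

1, 2, 3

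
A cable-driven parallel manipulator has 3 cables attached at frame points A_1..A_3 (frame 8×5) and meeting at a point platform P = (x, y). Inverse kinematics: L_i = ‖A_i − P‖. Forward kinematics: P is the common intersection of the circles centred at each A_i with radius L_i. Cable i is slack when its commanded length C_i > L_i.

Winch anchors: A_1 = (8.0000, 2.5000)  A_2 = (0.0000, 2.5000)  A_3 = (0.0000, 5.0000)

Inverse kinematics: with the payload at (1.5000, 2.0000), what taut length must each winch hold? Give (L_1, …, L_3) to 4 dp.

L_1: Δ = A_1−P = (6.5000, 0.5000) → ‖Δ‖ = √42.5000 = 6.5192
L_2: Δ = A_2−P = (-1.5000, 0.5000) → ‖Δ‖ = √2.5000 = 1.5811
L_3: Δ = A_3−P = (-1.5000, 3.0000) → ‖Δ‖ = √11.2500 = 3.3541

(6.5192, 1.5811, 3.3541)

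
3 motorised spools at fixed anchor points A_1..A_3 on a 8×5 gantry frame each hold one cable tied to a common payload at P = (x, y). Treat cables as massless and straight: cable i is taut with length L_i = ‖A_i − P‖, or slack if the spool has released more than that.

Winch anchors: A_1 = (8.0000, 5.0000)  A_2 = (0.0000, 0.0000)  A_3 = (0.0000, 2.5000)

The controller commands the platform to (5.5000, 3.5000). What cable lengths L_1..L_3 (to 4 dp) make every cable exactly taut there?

(2.9155, 6.5192, 5.5902)

L_1: Δ = A_1−P = (2.5000, 1.5000) → ‖Δ‖ = √8.5000 = 2.9155
L_2: Δ = A_2−P = (-5.5000, -3.5000) → ‖Δ‖ = √42.5000 = 6.5192
L_3: Δ = A_3−P = (-5.5000, -1.0000) → ‖Δ‖ = √31.2500 = 5.5902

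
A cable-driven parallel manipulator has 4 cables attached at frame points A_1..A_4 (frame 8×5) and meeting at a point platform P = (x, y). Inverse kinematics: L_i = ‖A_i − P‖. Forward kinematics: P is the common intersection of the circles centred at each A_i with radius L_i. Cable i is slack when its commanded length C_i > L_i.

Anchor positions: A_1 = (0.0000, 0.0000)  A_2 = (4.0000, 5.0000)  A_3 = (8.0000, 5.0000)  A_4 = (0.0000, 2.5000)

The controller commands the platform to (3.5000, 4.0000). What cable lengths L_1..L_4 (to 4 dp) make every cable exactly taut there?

(5.3151, 1.1180, 4.6098, 3.8079)

L_1 = √((0.0000−3.5000)² + (0.0000−4.0000)²) = 5.3151
L_2 = √((4.0000−3.5000)² + (5.0000−4.0000)²) = 1.1180
L_3 = √((8.0000−3.5000)² + (5.0000−4.0000)²) = 4.6098
L_4 = √((0.0000−3.5000)² + (2.5000−4.0000)²) = 3.8079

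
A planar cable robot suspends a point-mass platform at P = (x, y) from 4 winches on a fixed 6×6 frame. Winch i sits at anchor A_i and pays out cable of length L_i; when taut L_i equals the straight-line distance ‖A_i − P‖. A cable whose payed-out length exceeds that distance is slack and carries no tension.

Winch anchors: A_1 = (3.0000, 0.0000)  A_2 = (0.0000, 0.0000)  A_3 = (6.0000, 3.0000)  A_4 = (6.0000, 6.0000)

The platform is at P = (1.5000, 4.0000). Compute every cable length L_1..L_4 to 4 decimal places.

L_1 = √((3.0000−1.5000)² + (0.0000−4.0000)²) = 4.2720
L_2 = √((0.0000−1.5000)² + (0.0000−4.0000)²) = 4.2720
L_3 = √((6.0000−1.5000)² + (3.0000−4.0000)²) = 4.6098
L_4 = √((6.0000−1.5000)² + (6.0000−4.0000)²) = 4.9244

(4.2720, 4.2720, 4.6098, 4.9244)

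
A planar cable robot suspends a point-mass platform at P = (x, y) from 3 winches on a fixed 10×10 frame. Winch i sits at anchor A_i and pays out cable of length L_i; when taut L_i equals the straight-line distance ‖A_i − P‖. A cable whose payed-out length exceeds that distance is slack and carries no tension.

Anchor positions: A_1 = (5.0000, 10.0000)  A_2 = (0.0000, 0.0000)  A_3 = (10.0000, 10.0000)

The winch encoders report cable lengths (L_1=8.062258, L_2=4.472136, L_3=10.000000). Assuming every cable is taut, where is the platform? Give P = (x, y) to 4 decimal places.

(4.0000, 2.0000)

expand ‖A_i−P‖²=L_i² and subtract eq 1 (c_i ≔ ‖A_i‖²−L_i²)
c_1 = 25.0000+100.0000−65.0000 = 60.0000
eq1−eq2 → [10.0000  20.0000]·P = 80.0000
eq1−eq3 → [-10.0000  0.0000]·P = -40.0000
2×2 solve → P = (4.0000, 2.0000)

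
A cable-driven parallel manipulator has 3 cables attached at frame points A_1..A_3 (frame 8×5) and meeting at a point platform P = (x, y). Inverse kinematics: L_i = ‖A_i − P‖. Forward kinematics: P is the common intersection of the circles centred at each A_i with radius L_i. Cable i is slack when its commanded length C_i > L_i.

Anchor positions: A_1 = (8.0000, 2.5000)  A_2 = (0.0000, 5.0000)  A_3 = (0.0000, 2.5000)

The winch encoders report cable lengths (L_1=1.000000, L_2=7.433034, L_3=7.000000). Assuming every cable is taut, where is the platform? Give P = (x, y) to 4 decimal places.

(7.0000, 2.5000)

circle eqns → linear via eq_j − eq_1; set c_j = A_j·A_j − L_j²
c_1 = 64.0000+6.2500−1.0000 = 69.2500
16.0000·x − 5.0000·y = c_1−c_2 = 99.5000
16.0000·x + 0.0000·y = c_1−c_3 = 112.0000
solve first two rows → x=7.0000, y=2.5000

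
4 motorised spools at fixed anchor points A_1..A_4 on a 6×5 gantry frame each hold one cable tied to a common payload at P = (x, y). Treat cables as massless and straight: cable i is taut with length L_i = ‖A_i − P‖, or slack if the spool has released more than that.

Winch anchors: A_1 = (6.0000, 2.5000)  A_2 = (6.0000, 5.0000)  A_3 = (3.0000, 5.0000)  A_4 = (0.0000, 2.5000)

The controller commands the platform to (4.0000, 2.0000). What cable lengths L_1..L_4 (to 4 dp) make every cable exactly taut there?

L_1: Δ = A_1−P = (2.0000, 0.5000) → ‖Δ‖ = √4.2500 = 2.0616
L_2: Δ = A_2−P = (2.0000, 3.0000) → ‖Δ‖ = √13.0000 = 3.6056
L_3: Δ = A_3−P = (-1.0000, 3.0000) → ‖Δ‖ = √10.0000 = 3.1623
L_4: Δ = A_4−P = (-4.0000, 0.5000) → ‖Δ‖ = √16.2500 = 4.0311

(2.0616, 3.6056, 3.1623, 4.0311)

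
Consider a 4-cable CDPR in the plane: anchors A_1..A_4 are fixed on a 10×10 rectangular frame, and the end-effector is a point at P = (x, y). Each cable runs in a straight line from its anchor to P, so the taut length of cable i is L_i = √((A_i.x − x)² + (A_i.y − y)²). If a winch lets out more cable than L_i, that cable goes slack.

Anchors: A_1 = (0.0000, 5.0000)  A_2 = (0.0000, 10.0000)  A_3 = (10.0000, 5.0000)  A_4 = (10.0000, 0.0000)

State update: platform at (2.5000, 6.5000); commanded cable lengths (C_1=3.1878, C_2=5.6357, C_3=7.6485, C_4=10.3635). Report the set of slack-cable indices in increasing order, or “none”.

i=1: geometric 2.9155 vs commanded 3.1878 ⇒ slack
i=2: geometric 4.3012 vs commanded 5.6357 ⇒ slack
i=3: geometric 7.6485 vs commanded 7.6485 ⇒ taut
i=4: geometric 9.9247 vs commanded 10.3635 ⇒ slack

1, 2, 4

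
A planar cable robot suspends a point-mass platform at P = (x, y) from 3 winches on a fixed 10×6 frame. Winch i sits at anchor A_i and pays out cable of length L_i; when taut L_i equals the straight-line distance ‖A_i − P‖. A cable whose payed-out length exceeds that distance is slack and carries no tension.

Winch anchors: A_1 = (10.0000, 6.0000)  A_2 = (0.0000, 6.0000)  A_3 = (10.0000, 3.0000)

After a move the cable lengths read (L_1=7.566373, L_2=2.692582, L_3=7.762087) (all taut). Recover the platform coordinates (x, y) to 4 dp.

(2.5000, 5.0000)

expand ‖A_i−P‖²=L_i² and subtract eq 1 (q_i ≔ ‖A_i‖²−L_i²)
q_1 = 100.0000+36.0000−57.2500 = 78.7500
eq1−eq2 → [20.0000  0.0000]·P = 50.0000
eq1−eq3 → [0.0000  6.0000]·P = 30.0000
2×2 solve → P = (2.5000, 5.0000)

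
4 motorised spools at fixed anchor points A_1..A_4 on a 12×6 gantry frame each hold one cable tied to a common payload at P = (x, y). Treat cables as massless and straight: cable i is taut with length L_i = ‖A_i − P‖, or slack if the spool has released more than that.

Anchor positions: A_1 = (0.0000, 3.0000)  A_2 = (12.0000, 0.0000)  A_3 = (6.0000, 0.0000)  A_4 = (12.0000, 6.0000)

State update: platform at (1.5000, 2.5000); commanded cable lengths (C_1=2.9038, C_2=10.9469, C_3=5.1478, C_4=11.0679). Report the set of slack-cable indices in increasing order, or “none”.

i=1: geometric 1.5811 vs commanded 2.9038 ⇒ slack
i=2: geometric 10.7935 vs commanded 10.9469 ⇒ slack
i=3: geometric 5.1478 vs commanded 5.1478 ⇒ taut
i=4: geometric 11.0680 vs commanded 11.0679 ⇒ taut

1, 2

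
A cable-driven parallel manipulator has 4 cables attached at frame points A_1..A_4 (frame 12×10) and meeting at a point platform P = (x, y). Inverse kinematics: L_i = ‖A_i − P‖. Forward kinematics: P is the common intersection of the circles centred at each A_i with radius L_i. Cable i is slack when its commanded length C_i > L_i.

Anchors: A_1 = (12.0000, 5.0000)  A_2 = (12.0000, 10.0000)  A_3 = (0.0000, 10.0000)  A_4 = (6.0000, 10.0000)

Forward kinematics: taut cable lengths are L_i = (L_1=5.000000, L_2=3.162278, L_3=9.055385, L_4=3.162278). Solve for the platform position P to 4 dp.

(9.0000, 9.0000)

circle eqns → linear via eq_j − eq_1; set k_j = A_j·A_j − L_j²
k_1 = 144.0000+25.0000−25.0000 = 144.0000
0.0000·x − 10.0000·y = k_1−k_2 = -90.0000
24.0000·x − 10.0000·y = k_1−k_3 = 126.0000
12.0000·x − 10.0000·y = k_1−k_4 = 18.0000
solve first two rows → x=9.0000, y=9.0000
check cable 4: ‖A_4−P‖² = 10.0000 ≈ L_4² = 10.0000 ✓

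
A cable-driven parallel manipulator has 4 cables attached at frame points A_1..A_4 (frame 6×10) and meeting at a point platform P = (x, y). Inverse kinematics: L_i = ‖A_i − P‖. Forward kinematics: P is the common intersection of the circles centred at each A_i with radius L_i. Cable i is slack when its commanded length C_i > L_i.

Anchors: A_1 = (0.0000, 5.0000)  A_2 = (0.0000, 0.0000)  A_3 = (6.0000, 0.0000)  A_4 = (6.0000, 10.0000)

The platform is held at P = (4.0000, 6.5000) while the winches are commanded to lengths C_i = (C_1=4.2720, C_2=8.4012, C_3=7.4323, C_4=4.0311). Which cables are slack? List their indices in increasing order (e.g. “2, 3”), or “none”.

2, 3

i=1: geometric 4.2720 vs commanded 4.2720 ⇒ taut
i=2: geometric 7.6322 vs commanded 8.4012 ⇒ slack
i=3: geometric 6.8007 vs commanded 7.4323 ⇒ slack
i=4: geometric 4.0311 vs commanded 4.0311 ⇒ taut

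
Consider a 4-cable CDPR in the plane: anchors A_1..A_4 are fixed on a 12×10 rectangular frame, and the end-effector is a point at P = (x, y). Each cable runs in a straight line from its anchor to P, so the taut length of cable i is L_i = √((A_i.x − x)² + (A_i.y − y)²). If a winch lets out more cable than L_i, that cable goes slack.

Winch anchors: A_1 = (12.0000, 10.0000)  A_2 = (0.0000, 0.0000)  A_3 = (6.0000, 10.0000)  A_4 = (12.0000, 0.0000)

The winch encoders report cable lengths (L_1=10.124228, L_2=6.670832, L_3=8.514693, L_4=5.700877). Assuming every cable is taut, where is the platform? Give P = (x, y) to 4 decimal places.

(6.5000, 1.5000)

expand ‖A_i−P‖²=L_i² and subtract eq 1 (k_i ≔ ‖A_i‖²−L_i²)
k_1 = 144.0000+100.0000−102.5000 = 141.5000
eq1−eq2 → [24.0000  20.0000]·P = 186.0000
eq1−eq3 → [12.0000  0.0000]·P = 78.0000
eq1−eq4 → [0.0000  20.0000]·P = 30.0000
2×2 solve → P = (6.5000, 1.5000)
check cable 4: ‖A_4−P‖² = 32.5000 ≈ L_4² = 32.5000 ✓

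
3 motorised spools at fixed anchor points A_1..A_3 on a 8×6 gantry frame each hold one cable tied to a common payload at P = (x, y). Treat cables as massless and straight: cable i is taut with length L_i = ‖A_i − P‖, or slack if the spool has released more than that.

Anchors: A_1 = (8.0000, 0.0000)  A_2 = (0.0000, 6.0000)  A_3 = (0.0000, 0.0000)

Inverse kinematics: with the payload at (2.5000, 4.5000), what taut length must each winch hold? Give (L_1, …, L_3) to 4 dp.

cable 1: Δx=5.5000, Δy=-4.5000; L_1 = √(Δx²+Δy²) = 7.1063
cable 2: Δx=-2.5000, Δy=1.5000; L_2 = √(Δx²+Δy²) = 2.9155
cable 3: Δx=-2.5000, Δy=-4.5000; L_3 = √(Δx²+Δy²) = 5.1478

(7.1063, 2.9155, 5.1478)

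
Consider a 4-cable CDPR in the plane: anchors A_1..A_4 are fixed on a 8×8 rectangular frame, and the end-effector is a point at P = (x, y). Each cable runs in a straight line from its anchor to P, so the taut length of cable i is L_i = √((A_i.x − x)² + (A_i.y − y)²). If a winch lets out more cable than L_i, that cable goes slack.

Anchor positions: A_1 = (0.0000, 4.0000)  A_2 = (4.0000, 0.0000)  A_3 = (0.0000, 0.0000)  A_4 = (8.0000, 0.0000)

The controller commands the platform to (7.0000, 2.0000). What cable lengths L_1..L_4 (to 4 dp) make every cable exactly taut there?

(7.2801, 3.6056, 7.2801, 2.2361)

L_1: Δ = A_1−P = (-7.0000, 2.0000) → ‖Δ‖ = √53.0000 = 7.2801
L_2: Δ = A_2−P = (-3.0000, -2.0000) → ‖Δ‖ = √13.0000 = 3.6056
L_3: Δ = A_3−P = (-7.0000, -2.0000) → ‖Δ‖ = √53.0000 = 7.2801
L_4: Δ = A_4−P = (1.0000, -2.0000) → ‖Δ‖ = √5.0000 = 2.2361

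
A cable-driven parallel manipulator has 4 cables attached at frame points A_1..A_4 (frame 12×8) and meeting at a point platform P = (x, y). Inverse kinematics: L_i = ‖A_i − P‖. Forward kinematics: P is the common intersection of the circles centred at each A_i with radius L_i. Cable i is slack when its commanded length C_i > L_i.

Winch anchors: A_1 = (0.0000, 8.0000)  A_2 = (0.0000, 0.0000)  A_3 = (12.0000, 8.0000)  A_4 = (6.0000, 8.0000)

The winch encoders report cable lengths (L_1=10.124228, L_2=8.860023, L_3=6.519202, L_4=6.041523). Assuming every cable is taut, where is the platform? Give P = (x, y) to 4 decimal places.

circle eqns → linear via eq_j − eq_1; set k_j = A_j·A_j − L_j²
k_1 = 0.0000+64.0000−102.5000 = -38.5000
0.0000·x + 16.0000·y = k_1−k_2 = 40.0000
-24.0000·x + 0.0000·y = k_1−k_3 = -204.0000
-12.0000·x + 0.0000·y = k_1−k_4 = -102.0000
solve first two rows → x=8.5000, y=2.5000
check cable 4: ‖A_4−P‖² = 36.5000 ≈ L_4² = 36.5000 ✓

(8.5000, 2.5000)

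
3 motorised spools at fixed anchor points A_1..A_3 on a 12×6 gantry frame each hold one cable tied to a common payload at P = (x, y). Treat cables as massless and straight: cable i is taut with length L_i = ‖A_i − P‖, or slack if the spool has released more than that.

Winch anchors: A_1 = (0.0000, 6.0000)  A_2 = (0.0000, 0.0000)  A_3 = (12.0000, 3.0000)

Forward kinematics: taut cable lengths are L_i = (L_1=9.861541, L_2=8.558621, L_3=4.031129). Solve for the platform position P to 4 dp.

(8.5000, 1.0000)

expand ‖A_i−P‖²=L_i² and subtract eq 1 (q_i ≔ ‖A_i‖²−L_i²)
q_1 = 0.0000+36.0000−97.2500 = -61.2500
eq1−eq2 → [0.0000  12.0000]·P = 12.0000
eq1−eq3 → [-24.0000  6.0000]·P = -198.0000
2×2 solve → P = (8.5000, 1.0000)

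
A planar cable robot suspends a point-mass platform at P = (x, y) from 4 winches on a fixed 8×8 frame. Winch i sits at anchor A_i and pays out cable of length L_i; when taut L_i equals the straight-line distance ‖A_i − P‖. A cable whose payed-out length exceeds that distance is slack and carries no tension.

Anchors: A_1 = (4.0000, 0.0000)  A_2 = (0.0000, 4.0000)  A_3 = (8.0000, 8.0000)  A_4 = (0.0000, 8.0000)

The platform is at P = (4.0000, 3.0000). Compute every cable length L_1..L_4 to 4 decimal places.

L_1: Δ = A_1−P = (0.0000, -3.0000) → ‖Δ‖ = √9.0000 = 3.0000
L_2: Δ = A_2−P = (-4.0000, 1.0000) → ‖Δ‖ = √17.0000 = 4.1231
L_3: Δ = A_3−P = (4.0000, 5.0000) → ‖Δ‖ = √41.0000 = 6.4031
L_4: Δ = A_4−P = (-4.0000, 5.0000) → ‖Δ‖ = √41.0000 = 6.4031

(3.0000, 4.1231, 6.4031, 6.4031)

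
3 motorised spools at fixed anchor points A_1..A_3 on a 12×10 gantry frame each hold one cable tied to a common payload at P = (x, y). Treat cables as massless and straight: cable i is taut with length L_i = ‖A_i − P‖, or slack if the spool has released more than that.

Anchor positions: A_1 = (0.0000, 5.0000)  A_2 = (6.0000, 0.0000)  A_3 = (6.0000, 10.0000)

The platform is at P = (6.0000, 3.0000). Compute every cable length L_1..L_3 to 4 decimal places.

cable 1: Δx=-6.0000, Δy=2.0000; L_1 = √(Δx²+Δy²) = 6.3246
cable 2: Δx=0.0000, Δy=-3.0000; L_2 = √(Δx²+Δy²) = 3.0000
cable 3: Δx=0.0000, Δy=7.0000; L_3 = √(Δx²+Δy²) = 7.0000

(6.3246, 3.0000, 7.0000)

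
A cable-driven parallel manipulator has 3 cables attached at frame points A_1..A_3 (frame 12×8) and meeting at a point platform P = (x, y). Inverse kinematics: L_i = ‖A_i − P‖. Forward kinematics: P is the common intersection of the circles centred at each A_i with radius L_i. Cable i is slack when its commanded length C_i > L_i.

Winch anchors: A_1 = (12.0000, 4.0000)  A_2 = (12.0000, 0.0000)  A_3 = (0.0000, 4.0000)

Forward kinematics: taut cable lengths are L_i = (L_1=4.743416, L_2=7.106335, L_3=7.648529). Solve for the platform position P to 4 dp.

(7.5000, 5.5000)

each cable: (A_i−P)·(A_i−P) = L_i²; let q_i = ‖A_i‖²−L_i²
q_1 = 144.0000+16.0000−22.5000 = 137.5000
row 1: 0.0000x + 8.0000y = 44.0000  (q_2=93.5000)
row 2: 24.0000x + 0.0000y = 180.0000  (q_3=-42.5000)
Cramer on rows 1–2 → x = 7.5000, y = 5.5000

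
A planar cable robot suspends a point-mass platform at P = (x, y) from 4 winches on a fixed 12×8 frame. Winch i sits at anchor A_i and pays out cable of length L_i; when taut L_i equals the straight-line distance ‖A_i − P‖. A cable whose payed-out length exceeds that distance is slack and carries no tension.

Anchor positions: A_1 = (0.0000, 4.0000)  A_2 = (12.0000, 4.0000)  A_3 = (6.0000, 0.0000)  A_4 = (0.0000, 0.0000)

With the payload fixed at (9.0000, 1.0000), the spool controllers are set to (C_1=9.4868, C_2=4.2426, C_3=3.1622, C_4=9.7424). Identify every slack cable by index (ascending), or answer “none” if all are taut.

4

cable 1: √((-9.0000)²+(3.0000)²)=9.4868, C_1=9.4868: taut
cable 2: √((3.0000)²+(3.0000)²)=4.2426, C_2=4.2426: taut
cable 3: √((-3.0000)²+(-1.0000)²)=3.1623, C_3=3.1622: taut
cable 4: √((-9.0000)²+(-1.0000)²)=9.0554, C_4=9.7424: slack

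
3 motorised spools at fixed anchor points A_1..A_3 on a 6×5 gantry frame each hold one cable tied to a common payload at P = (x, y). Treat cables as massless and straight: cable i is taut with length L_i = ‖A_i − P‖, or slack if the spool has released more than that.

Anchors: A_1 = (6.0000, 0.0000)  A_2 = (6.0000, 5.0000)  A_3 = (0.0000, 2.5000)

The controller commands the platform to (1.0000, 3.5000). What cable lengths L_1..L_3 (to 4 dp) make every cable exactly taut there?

cable 1: Δx=5.0000, Δy=-3.5000; L_1 = √(Δx²+Δy²) = 6.1033
cable 2: Δx=5.0000, Δy=1.5000; L_2 = √(Δx²+Δy²) = 5.2202
cable 3: Δx=-1.0000, Δy=-1.0000; L_3 = √(Δx²+Δy²) = 1.4142

(6.1033, 5.2202, 1.4142)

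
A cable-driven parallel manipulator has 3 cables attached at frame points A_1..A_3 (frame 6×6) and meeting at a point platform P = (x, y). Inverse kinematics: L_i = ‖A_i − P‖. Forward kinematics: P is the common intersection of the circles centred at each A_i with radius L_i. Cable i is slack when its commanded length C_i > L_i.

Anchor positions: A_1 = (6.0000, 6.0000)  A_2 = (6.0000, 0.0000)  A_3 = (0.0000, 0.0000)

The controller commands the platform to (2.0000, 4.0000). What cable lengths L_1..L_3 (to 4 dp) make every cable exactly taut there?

L_1 = √((6.0000−2.0000)² + (6.0000−4.0000)²) = 4.4721
L_2 = √((6.0000−2.0000)² + (0.0000−4.0000)²) = 5.6569
L_3 = √((0.0000−2.0000)² + (0.0000−4.0000)²) = 4.4721

(4.4721, 5.6569, 4.4721)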